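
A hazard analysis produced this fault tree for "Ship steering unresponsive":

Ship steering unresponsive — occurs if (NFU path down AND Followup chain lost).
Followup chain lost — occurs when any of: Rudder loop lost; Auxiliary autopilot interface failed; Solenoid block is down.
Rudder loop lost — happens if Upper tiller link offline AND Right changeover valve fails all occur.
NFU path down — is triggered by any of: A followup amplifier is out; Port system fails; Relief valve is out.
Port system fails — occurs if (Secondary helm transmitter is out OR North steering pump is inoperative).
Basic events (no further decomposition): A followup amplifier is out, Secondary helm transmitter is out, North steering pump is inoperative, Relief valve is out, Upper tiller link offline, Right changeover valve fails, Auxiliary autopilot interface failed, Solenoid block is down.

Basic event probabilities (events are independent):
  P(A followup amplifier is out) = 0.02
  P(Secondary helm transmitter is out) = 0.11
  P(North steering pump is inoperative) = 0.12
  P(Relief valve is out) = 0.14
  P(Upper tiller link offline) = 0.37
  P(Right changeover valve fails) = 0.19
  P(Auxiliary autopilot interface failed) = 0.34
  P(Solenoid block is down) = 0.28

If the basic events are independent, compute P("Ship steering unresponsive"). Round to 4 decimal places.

P(Port system fails) [OR] = 1 − (1−0.11) × (1−0.12) = 0.216800
P(NFU path down) [OR] = 1 − (1−0.02) × (1−0.216800) × (1−0.14) = 0.339919
P(Rudder loop lost) [AND] = 0.37 × 0.19 = 0.070300
P(Followup chain lost) [OR] = 1 − (1−0.070300) × (1−0.34) × (1−0.28) = 0.558207
P(Ship steering unresponsive) [AND] = 0.339919 × 0.558207 = 0.189745
Rounded to 4 decimal places: P(Ship steering unresponsive) ≈ 0.1897.

0.1897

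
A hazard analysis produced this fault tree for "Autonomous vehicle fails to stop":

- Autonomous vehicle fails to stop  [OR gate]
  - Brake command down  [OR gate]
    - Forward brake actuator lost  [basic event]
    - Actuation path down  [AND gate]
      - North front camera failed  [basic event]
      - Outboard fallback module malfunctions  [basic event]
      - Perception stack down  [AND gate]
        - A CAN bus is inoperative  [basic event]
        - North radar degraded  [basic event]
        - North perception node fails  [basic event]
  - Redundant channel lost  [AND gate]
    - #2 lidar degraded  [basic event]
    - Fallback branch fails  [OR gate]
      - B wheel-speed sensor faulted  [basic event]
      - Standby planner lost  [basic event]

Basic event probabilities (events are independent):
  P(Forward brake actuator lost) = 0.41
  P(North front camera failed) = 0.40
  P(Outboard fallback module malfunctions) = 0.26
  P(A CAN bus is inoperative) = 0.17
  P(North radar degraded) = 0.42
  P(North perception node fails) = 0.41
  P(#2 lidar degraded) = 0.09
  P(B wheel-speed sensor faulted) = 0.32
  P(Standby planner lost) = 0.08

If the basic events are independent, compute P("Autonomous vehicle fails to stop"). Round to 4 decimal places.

P(Perception stack down) [AND] = 0.17 × 0.42 × 0.41 = 0.029274
P(Actuation path down) [AND] = 0.40 × 0.26 × 0.029274 = 0.003044
P(Brake command down) [OR] = 1 − (1−0.41) × (1−0.003044) = 0.411796
P(Fallback branch fails) [OR] = 1 − (1−0.32) × (1−0.08) = 0.374400
P(Redundant channel lost) [AND] = 0.09 × 0.374400 = 0.033696
P(Autonomous vehicle fails to stop) [OR] = 1 − (1−0.411796) × (1−0.033696) = 0.431616
Rounded to 4 decimal places: P(Autonomous vehicle fails to stop) ≈ 0.4316.

0.4316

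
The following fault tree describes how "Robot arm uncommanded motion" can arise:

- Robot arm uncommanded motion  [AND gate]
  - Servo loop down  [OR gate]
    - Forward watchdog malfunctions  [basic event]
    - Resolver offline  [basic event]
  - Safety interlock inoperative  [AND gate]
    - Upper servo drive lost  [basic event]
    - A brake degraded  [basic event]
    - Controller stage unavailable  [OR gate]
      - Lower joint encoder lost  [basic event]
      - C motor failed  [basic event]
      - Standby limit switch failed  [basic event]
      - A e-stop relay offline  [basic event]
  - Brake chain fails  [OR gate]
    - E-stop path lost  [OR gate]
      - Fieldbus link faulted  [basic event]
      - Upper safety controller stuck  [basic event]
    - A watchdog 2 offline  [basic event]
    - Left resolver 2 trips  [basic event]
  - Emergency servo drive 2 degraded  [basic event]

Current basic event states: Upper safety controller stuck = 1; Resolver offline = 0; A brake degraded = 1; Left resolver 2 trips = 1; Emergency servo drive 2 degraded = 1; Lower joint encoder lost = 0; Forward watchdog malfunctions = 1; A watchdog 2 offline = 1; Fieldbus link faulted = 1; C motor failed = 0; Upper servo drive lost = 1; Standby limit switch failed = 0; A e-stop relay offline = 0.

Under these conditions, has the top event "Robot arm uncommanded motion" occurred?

Servo loop down [OR]: Forward watchdog malfunctions=occurs, Resolver offline=not → at least one input occurs → occurs.
Controller stage unavailable [OR]: Lower joint encoder lost=not, C motor failed=not, Standby limit switch failed=not, A e-stop relay offline=not → no input occurs → does not occur.
Safety interlock inoperative [AND]: Upper servo drive lost=occurs, A brake degraded=occurs, Controller stage unavailable=not → not all inputs occur → does not occur.
E-stop path lost [OR]: Fieldbus link faulted=occurs, Upper safety controller stuck=occurs → at least one input occurs → occurs.
Brake chain fails [OR]: E-stop path lost=occurs, A watchdog 2 offline=occurs, Left resolver 2 trips=occurs → at least one input occurs → occurs.
Robot arm uncommanded motion [AND]: Servo loop down=occurs, Safety interlock inoperative=not, Brake chain fails=occurs, Emergency servo drive 2 degraded=occurs → not all inputs occur → does not occur.

No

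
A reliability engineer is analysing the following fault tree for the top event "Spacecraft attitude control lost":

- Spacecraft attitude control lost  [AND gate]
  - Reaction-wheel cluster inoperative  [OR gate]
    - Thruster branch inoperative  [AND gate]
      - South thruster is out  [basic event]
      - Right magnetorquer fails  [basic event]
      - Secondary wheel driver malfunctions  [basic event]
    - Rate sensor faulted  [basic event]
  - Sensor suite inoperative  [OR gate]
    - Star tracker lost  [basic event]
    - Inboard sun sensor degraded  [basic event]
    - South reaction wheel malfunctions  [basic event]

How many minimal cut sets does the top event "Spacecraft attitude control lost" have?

6

Thruster branch inoperative [AND]: one cut set from each child combined → 1 × 1 × 1 = 1 cut set(s).
Reaction-wheel cluster inoperative [OR]: union of children's cut sets → 2 cut set(s).
Sensor suite inoperative [OR]: union of children's cut sets → 3 cut set(s).
Spacecraft attitude control lost [AND]: one cut set from each child combined → 2 × 3 = 6 cut set(s).
Minimal cut sets: {Right magnetorquer fails, Secondary wheel driver malfunctions, South thruster is out, Star tracker lost}; {Inboard sun sensor degraded, Right magnetorquer fails, Secondary wheel driver malfunctions, South thruster is out}; {Right magnetorquer fails, Secondary wheel driver malfunctions, South reaction wheel malfunctions, South thruster is out}; {Rate sensor faulted, Star tracker lost}; {Inboard sun sensor degraded, Rate sensor faulted}; {Rate sensor faulted, South reaction wheel malfunctions}.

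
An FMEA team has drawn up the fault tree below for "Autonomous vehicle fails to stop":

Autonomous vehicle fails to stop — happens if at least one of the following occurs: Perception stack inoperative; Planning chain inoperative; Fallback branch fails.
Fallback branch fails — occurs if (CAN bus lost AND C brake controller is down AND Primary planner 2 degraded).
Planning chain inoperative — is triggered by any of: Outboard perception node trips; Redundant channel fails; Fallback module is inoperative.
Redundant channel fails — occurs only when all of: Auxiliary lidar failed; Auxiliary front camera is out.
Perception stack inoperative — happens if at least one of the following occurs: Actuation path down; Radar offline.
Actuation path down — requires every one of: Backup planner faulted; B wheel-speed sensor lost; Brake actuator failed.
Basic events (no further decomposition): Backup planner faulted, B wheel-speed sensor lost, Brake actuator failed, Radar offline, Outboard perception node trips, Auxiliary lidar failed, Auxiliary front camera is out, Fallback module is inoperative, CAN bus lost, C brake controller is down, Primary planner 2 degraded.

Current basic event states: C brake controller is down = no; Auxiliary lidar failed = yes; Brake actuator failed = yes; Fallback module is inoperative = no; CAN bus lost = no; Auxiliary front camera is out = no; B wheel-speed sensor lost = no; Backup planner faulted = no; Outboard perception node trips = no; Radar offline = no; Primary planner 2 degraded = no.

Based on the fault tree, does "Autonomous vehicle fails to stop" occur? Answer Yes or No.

No

Actuation path down [AND]: Backup planner faulted=not, B wheel-speed sensor lost=not, Brake actuator failed=occurs → not all inputs occur → does not occur.
Perception stack inoperative [OR]: Actuation path down=not, Radar offline=not → no input occurs → does not occur.
Redundant channel fails [AND]: Auxiliary lidar failed=occurs, Auxiliary front camera is out=not → not all inputs occur → does not occur.
Planning chain inoperative [OR]: Outboard perception node trips=not, Redundant channel fails=not, Fallback module is inoperative=not → no input occurs → does not occur.
Fallback branch fails [AND]: CAN bus lost=not, C brake controller is down=not, Primary planner 2 degraded=not → not all inputs occur → does not occur.
Autonomous vehicle fails to stop [OR]: Perception stack inoperative=not, Planning chain inoperative=not, Fallback branch fails=not → no input occurs → does not occur.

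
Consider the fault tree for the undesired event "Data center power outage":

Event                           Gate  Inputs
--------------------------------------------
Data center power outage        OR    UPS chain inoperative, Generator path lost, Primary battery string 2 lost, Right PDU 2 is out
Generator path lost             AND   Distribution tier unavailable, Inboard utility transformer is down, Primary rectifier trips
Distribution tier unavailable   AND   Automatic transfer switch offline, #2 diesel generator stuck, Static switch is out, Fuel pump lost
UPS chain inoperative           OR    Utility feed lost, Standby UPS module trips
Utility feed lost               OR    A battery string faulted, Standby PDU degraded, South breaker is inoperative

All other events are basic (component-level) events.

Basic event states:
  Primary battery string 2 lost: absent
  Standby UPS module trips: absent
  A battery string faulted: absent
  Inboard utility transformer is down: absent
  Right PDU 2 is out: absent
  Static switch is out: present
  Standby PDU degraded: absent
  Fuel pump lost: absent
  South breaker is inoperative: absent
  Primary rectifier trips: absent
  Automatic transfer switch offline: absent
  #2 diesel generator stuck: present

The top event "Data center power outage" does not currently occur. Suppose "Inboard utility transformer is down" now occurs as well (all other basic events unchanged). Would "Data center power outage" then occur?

Counterfactual: set "Inboard utility transformer is down" to occurred.
Utility feed lost [OR]: A battery string faulted=not, Standby PDU degraded=not, South breaker is inoperative=not → no input occurs → does not occur.
UPS chain inoperative [OR]: Utility feed lost=not, Standby UPS module trips=not → no input occurs → does not occur.
Distribution tier unavailable [AND]: Automatic transfer switch offline=not, #2 diesel generator stuck=occurs, Static switch is out=occurs, Fuel pump lost=not → not all inputs occur → does not occur.
Generator path lost [AND]: Distribution tier unavailable=not, Inboard utility transformer is down=occurs, Primary rectifier trips=not → not all inputs occur → does not occur.
Data center power outage [OR]: UPS chain inoperative=not, Generator path lost=not, Primary battery string 2 lost=not, Right PDU 2 is out=not → no input occurs → does not occur.

No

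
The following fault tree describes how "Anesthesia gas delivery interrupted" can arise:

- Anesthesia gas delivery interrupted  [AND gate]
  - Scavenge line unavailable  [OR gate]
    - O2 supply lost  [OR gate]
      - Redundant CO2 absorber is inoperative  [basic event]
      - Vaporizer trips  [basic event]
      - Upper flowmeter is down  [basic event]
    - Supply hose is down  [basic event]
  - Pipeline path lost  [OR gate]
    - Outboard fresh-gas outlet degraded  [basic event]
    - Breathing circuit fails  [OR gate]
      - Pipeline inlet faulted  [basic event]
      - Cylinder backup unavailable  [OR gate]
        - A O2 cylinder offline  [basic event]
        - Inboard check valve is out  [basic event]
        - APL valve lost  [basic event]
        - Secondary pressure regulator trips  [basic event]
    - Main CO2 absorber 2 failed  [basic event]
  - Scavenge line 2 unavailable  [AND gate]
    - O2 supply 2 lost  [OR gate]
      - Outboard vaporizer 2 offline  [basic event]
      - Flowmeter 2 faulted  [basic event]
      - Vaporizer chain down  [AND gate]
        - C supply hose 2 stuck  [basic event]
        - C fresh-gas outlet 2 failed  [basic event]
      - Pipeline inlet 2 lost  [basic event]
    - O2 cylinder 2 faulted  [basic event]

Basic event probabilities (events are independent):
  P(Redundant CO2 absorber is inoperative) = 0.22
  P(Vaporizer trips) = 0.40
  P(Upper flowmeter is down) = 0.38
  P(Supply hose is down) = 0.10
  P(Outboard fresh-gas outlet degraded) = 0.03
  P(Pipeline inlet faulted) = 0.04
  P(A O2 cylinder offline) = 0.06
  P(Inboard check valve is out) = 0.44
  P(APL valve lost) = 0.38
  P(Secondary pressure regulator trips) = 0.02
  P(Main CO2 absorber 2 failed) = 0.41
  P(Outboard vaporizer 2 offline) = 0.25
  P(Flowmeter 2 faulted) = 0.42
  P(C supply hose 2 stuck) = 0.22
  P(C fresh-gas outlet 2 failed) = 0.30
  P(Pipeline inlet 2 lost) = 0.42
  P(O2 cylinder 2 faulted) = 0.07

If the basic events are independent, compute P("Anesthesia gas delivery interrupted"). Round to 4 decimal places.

0.0326

P(O2 supply lost) [OR] = 1 − (1−0.22) × (1−0.40) × (1−0.38) = 0.709840
P(Scavenge line unavailable) [OR] = 1 − (1−0.709840) × (1−0.10) = 0.738856
P(Cylinder backup unavailable) [OR] = 1 − (1−0.06) × (1−0.44) × (1−0.38) × (1−0.02) = 0.680159
P(Breathing circuit fails) [OR] = 1 − (1−0.04) × (1−0.680159) = 0.692953
P(Pipeline path lost) [OR] = 1 − (1−0.03) × (1−0.692953) × (1−0.41) = 0.824277
P(Vaporizer chain down) [AND] = 0.22 × 0.30 = 0.066000
P(O2 supply 2 lost) [OR] = 1 − (1−0.25) × (1−0.42) × (1−0.066000) × (1−0.42) = 0.764352
P(Scavenge line 2 unavailable) [AND] = 0.764352 × 0.07 = 0.053505
P(Anesthesia gas delivery interrupted) [AND] = 0.738856 × 0.824277 × 0.053505 = 0.032586
Rounded to 4 decimal places: P(Anesthesia gas delivery interrupted) ≈ 0.0326.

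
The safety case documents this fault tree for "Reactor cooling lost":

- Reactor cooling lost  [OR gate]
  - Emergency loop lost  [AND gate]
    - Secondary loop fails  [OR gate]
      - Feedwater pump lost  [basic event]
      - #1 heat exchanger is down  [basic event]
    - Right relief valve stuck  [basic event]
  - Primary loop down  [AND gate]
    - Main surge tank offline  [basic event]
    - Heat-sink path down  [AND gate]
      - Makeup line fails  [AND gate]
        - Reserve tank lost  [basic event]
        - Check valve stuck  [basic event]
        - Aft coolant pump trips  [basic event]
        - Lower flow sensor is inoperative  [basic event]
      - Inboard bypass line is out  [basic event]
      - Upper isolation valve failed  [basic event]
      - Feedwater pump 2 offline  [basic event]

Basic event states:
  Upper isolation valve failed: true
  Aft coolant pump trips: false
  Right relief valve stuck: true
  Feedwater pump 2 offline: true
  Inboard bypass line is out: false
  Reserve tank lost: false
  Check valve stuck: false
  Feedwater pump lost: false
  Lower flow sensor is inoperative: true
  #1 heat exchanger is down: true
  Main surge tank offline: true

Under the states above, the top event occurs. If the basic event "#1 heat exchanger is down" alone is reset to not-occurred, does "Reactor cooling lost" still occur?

Counterfactual: set "#1 heat exchanger is down" to not occurred.
Secondary loop fails [OR]: Feedwater pump lost=not, #1 heat exchanger is down=not → no input occurs → does not occur.
Emergency loop lost [AND]: Secondary loop fails=not, Right relief valve stuck=occurs → not all inputs occur → does not occur.
Makeup line fails [AND]: Reserve tank lost=not, Check valve stuck=not, Aft coolant pump trips=not, Lower flow sensor is inoperative=occurs → not all inputs occur → does not occur.
Heat-sink path down [AND]: Makeup line fails=not, Inboard bypass line is out=not, Upper isolation valve failed=occurs, Feedwater pump 2 offline=occurs → not all inputs occur → does not occur.
Primary loop down [AND]: Main surge tank offline=occurs, Heat-sink path down=not → not all inputs occur → does not occur.
Reactor cooling lost [OR]: Emergency loop lost=not, Primary loop down=not → no input occurs → does not occur.

No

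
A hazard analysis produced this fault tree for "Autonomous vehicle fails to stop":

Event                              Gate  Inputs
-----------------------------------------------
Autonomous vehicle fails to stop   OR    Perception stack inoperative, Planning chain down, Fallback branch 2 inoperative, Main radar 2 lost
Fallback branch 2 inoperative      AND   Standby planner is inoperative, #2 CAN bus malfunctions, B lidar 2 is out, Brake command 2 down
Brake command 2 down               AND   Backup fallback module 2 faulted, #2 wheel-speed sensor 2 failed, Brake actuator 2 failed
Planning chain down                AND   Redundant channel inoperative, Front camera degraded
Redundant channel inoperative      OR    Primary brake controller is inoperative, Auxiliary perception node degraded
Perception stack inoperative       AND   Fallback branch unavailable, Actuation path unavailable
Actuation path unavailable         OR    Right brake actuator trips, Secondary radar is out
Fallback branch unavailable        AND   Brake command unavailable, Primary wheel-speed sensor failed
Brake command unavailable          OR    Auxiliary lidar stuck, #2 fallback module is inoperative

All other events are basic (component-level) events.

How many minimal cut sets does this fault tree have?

Brake command unavailable [OR]: union of children's cut sets → 2 cut set(s).
Fallback branch unavailable [AND]: one cut set from each child combined → 2 × 1 = 2 cut set(s).
Actuation path unavailable [OR]: union of children's cut sets → 2 cut set(s).
Perception stack inoperative [AND]: one cut set from each child combined → 2 × 2 = 4 cut set(s).
Redundant channel inoperative [OR]: union of children's cut sets → 2 cut set(s).
Planning chain down [AND]: one cut set from each child combined → 2 × 1 = 2 cut set(s).
Brake command 2 down [AND]: one cut set from each child combined → 1 × 1 × 1 = 1 cut set(s).
Fallback branch 2 inoperative [AND]: one cut set from each child combined → 1 × 1 × 1 × 1 = 1 cut set(s).
Autonomous vehicle fails to stop [OR]: union of children's cut sets → 8 cut set(s).
Minimal cut sets: {Auxiliary lidar stuck, Primary wheel-speed sensor failed, Right brake actuator trips}; {Auxiliary lidar stuck, Primary wheel-speed sensor failed, Secondary radar is out}; {#2 fallback module is inoperative, Primary wheel-speed sensor failed, Right brake actuator trips}; {#2 fallback module is inoperative, Primary wheel-speed sensor failed, Secondary radar is out}; {Front camera degraded, Primary brake controller is inoperative}; {Auxiliary perception node degraded, Front camera degraded}; {#2 CAN bus malfunctions, #2 wheel-speed sensor 2 failed, B lidar 2 is out, Backup fallback module 2 faulted, Brake actuator 2 failed, Standby planner is inoperative}; {Main radar 2 lost}.

8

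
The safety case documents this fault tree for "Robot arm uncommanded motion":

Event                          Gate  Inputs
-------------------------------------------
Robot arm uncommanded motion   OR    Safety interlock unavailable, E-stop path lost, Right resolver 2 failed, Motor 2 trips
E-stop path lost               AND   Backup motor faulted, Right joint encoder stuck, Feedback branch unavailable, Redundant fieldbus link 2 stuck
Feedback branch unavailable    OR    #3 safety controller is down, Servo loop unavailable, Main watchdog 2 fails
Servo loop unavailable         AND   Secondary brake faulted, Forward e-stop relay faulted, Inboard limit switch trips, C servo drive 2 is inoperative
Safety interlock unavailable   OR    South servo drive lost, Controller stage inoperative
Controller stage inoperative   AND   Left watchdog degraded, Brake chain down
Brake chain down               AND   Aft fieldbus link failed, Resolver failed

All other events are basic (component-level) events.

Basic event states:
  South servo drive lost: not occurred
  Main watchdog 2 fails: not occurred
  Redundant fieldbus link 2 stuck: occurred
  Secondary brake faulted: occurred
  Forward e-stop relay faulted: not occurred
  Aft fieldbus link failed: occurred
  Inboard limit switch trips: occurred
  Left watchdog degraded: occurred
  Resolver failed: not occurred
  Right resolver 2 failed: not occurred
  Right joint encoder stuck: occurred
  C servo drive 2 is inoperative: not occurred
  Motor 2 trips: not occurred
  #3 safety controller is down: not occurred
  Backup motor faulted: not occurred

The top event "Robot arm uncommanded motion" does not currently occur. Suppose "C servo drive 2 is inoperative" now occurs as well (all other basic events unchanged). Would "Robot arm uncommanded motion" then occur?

No

Counterfactual: set "C servo drive 2 is inoperative" to occurred.
Brake chain down [AND]: Aft fieldbus link failed=occurs, Resolver failed=not → not all inputs occur → does not occur.
Controller stage inoperative [AND]: Left watchdog degraded=occurs, Brake chain down=not → not all inputs occur → does not occur.
Safety interlock unavailable [OR]: South servo drive lost=not, Controller stage inoperative=not → no input occurs → does not occur.
Servo loop unavailable [AND]: Secondary brake faulted=occurs, Forward e-stop relay faulted=not, Inboard limit switch trips=occurs, C servo drive 2 is inoperative=occurs → not all inputs occur → does not occur.
Feedback branch unavailable [OR]: #3 safety controller is down=not, Servo loop unavailable=not, Main watchdog 2 fails=not → no input occurs → does not occur.
E-stop path lost [AND]: Backup motor faulted=not, Right joint encoder stuck=occurs, Feedback branch unavailable=not, Redundant fieldbus link 2 stuck=occurs → not all inputs occur → does not occur.
Robot arm uncommanded motion [OR]: Safety interlock unavailable=not, E-stop path lost=not, Right resolver 2 failed=not, Motor 2 trips=not → no input occurs → does not occur.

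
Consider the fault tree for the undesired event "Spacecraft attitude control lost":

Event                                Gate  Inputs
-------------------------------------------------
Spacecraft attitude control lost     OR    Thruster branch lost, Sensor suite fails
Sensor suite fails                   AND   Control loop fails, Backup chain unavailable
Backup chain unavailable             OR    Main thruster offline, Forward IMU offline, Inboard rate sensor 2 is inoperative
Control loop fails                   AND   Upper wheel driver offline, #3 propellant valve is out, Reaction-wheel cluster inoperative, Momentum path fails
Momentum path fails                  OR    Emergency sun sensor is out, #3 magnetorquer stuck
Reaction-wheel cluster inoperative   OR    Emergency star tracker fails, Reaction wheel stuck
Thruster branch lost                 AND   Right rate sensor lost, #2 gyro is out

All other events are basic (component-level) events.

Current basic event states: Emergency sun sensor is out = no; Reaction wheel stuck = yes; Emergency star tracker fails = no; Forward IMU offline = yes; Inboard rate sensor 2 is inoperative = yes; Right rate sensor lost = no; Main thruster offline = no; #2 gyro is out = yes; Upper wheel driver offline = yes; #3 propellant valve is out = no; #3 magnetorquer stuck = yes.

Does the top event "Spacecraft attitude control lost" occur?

No

Thruster branch lost [AND]: Right rate sensor lost=not, #2 gyro is out=occurs → not all inputs occur → does not occur.
Reaction-wheel cluster inoperative [OR]: Emergency star tracker fails=not, Reaction wheel stuck=occurs → at least one input occurs → occurs.
Momentum path fails [OR]: Emergency sun sensor is out=not, #3 magnetorquer stuck=occurs → at least one input occurs → occurs.
Control loop fails [AND]: Upper wheel driver offline=occurs, #3 propellant valve is out=not, Reaction-wheel cluster inoperative=occurs, Momentum path fails=occurs → not all inputs occur → does not occur.
Backup chain unavailable [OR]: Main thruster offline=not, Forward IMU offline=occurs, Inboard rate sensor 2 is inoperative=occurs → at least one input occurs → occurs.
Sensor suite fails [AND]: Control loop fails=not, Backup chain unavailable=occurs → not all inputs occur → does not occur.
Spacecraft attitude control lost [OR]: Thruster branch lost=not, Sensor suite fails=not → no input occurs → does not occur.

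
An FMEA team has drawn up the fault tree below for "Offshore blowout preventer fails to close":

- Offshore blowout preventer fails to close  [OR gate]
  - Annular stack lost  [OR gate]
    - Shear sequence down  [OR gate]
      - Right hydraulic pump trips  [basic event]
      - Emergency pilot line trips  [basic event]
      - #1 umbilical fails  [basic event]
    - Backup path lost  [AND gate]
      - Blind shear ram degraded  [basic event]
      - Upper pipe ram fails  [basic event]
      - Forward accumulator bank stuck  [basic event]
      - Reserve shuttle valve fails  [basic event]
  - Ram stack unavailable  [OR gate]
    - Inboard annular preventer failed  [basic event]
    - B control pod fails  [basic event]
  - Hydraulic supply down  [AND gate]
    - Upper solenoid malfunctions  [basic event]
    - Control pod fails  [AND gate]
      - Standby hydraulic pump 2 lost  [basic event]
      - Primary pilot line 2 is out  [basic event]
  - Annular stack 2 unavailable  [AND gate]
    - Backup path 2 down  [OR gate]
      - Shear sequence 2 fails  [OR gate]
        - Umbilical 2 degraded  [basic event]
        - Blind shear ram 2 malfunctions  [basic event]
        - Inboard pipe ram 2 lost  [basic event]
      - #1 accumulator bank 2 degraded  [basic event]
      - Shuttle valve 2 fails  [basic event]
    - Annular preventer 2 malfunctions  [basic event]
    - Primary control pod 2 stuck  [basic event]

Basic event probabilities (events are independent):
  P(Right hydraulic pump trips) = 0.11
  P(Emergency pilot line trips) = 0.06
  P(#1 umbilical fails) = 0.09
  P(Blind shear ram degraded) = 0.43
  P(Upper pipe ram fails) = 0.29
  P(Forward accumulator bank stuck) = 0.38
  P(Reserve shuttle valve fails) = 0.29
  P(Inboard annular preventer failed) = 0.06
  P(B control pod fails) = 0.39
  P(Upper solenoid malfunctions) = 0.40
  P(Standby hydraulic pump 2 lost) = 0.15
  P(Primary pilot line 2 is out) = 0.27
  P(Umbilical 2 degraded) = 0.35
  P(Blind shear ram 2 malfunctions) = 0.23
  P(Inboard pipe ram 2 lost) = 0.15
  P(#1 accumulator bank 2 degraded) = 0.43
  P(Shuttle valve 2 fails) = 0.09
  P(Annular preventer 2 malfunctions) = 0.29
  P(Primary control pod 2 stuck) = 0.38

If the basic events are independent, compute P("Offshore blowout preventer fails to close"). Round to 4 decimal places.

0.6128

P(Shear sequence down) [OR] = 1 − (1−0.11) × (1−0.06) × (1−0.09) = 0.238694
P(Backup path lost) [AND] = 0.43 × 0.29 × 0.38 × 0.29 = 0.013742
P(Annular stack lost) [OR] = 1 − (1−0.238694) × (1−0.013742) = 0.249156
P(Ram stack unavailable) [OR] = 1 − (1−0.06) × (1−0.39) = 0.426600
P(Control pod fails) [AND] = 0.15 × 0.27 = 0.040500
P(Hydraulic supply down) [AND] = 0.40 × 0.040500 = 0.016200
P(Shear sequence 2 fails) [OR] = 1 − (1−0.35) × (1−0.23) × (1−0.15) = 0.574575
P(Backup path 2 down) [OR] = 1 − (1−0.574575) × (1−0.43) × (1−0.09) = 0.779332
P(Annular stack 2 unavailable) [AND] = 0.779332 × 0.29 × 0.38 = 0.085882
P(Offshore blowout preventer fails to close) [OR] = 1 − (1−0.249156) × (1−0.426600) × (1−0.016200) × (1−0.085882) = 0.612817
Rounded to 4 decimal places: P(Offshore blowout preventer fails to close) ≈ 0.6128.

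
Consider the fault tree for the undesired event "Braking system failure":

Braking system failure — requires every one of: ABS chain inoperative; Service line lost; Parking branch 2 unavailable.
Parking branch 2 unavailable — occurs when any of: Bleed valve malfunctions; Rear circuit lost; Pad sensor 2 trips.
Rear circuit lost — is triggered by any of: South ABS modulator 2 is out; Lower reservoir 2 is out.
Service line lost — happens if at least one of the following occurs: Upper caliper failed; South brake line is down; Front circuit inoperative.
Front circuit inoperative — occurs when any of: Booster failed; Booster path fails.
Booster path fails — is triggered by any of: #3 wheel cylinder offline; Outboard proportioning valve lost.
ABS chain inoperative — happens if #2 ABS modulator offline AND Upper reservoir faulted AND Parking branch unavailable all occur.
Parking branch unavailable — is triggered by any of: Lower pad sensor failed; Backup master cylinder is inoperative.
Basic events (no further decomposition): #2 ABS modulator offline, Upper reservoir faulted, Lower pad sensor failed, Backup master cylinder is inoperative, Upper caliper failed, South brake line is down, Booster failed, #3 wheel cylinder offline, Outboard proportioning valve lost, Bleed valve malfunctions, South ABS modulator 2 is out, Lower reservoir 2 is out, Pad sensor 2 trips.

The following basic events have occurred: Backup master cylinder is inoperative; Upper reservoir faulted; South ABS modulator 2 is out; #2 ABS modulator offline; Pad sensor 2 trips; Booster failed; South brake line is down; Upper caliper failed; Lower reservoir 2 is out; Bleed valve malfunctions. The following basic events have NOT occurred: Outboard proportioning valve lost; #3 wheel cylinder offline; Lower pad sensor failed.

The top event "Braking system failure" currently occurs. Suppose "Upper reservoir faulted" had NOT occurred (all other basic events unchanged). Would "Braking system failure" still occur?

No

Counterfactual: set "Upper reservoir faulted" to not occurred.
Parking branch unavailable [OR]: Lower pad sensor failed=not, Backup master cylinder is inoperative=occurs → at least one input occurs → occurs.
ABS chain inoperative [AND]: #2 ABS modulator offline=occurs, Upper reservoir faulted=not, Parking branch unavailable=occurs → not all inputs occur → does not occur.
Booster path fails [OR]: #3 wheel cylinder offline=not, Outboard proportioning valve lost=not → no input occurs → does not occur.
Front circuit inoperative [OR]: Booster failed=occurs, Booster path fails=not → at least one input occurs → occurs.
Service line lost [OR]: Upper caliper failed=occurs, South brake line is down=occurs, Front circuit inoperative=occurs → at least one input occurs → occurs.
Rear circuit lost [OR]: South ABS modulator 2 is out=occurs, Lower reservoir 2 is out=occurs → at least one input occurs → occurs.
Parking branch 2 unavailable [OR]: Bleed valve malfunctions=occurs, Rear circuit lost=occurs, Pad sensor 2 trips=occurs → at least one input occurs → occurs.
Braking system failure [AND]: ABS chain inoperative=not, Service line lost=occurs, Parking branch 2 unavailable=occurs → not all inputs occur → does not occur.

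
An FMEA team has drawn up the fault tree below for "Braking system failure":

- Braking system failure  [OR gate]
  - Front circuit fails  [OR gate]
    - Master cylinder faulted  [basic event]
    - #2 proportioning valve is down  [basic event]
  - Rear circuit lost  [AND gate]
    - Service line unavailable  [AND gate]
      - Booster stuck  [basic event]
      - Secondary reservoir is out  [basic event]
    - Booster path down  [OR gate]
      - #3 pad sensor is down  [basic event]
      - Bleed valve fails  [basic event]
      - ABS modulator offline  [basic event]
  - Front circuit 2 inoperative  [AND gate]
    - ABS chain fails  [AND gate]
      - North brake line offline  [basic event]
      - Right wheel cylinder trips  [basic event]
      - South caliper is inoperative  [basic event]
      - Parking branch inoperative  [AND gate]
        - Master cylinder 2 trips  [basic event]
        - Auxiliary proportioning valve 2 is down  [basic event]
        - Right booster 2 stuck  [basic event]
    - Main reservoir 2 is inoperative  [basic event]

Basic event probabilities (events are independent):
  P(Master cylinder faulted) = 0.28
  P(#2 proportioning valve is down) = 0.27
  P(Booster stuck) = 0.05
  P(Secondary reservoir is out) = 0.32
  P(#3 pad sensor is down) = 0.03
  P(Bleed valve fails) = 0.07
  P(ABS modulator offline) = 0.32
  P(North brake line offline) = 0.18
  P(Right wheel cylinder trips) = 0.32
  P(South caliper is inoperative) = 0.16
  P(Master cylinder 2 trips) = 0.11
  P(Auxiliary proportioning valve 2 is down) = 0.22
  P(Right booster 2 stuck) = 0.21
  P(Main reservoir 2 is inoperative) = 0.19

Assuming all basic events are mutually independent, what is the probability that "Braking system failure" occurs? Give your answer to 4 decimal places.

P(Front circuit fails) [OR] = 1 − (1−0.28) × (1−0.27) = 0.474400
P(Service line unavailable) [AND] = 0.05 × 0.32 = 0.016000
P(Booster path down) [OR] = 1 − (1−0.03) × (1−0.07) × (1−0.32) = 0.386572
P(Rear circuit lost) [AND] = 0.016000 × 0.386572 = 0.006185
P(Parking branch inoperative) [AND] = 0.11 × 0.22 × 0.21 = 0.005082
P(ABS chain fails) [AND] = 0.18 × 0.32 × 0.16 × 0.005082 = 0.000047
P(Front circuit 2 inoperative) [AND] = 0.000047 × 0.19 = 0.000009
P(Braking system failure) [OR] = 1 − (1−0.474400) × (1−0.006185) × (1−0.000009) = 0.477656
Rounded to 4 decimal places: P(Braking system failure) ≈ 0.4777.

0.4777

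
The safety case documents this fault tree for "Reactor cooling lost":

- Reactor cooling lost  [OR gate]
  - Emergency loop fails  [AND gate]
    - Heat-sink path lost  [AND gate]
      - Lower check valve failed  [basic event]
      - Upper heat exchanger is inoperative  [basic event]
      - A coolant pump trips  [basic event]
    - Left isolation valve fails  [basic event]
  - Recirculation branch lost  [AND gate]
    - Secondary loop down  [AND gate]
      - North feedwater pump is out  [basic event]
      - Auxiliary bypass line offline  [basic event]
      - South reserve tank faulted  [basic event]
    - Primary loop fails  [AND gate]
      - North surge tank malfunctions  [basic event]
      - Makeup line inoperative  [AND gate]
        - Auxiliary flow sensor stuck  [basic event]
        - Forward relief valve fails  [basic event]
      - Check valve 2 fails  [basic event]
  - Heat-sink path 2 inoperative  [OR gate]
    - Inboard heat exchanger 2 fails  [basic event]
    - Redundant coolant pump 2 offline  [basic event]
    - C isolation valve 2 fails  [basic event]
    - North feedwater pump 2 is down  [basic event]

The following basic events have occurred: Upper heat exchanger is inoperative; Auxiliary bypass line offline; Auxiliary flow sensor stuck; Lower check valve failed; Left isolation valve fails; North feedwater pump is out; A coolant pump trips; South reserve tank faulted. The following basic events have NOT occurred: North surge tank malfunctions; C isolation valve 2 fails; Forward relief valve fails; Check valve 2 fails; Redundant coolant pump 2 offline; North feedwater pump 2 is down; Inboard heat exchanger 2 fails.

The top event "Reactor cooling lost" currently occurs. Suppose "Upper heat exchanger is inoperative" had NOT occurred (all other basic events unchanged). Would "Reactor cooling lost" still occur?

Counterfactual: set "Upper heat exchanger is inoperative" to not occurred.
Heat-sink path lost [AND]: Lower check valve failed=occurs, Upper heat exchanger is inoperative=not, A coolant pump trips=occurs → not all inputs occur → does not occur.
Emergency loop fails [AND]: Heat-sink path lost=not, Left isolation valve fails=occurs → not all inputs occur → does not occur.
Secondary loop down [AND]: North feedwater pump is out=occurs, Auxiliary bypass line offline=occurs, South reserve tank faulted=occurs → all inputs occur → occurs.
Makeup line inoperative [AND]: Auxiliary flow sensor stuck=occurs, Forward relief valve fails=not → not all inputs occur → does not occur.
Primary loop fails [AND]: North surge tank malfunctions=not, Makeup line inoperative=not, Check valve 2 fails=not → not all inputs occur → does not occur.
Recirculation branch lost [AND]: Secondary loop down=occurs, Primary loop fails=not → not all inputs occur → does not occur.
Heat-sink path 2 inoperative [OR]: Inboard heat exchanger 2 fails=not, Redundant coolant pump 2 offline=not, C isolation valve 2 fails=not, North feedwater pump 2 is down=not → no input occurs → does not occur.
Reactor cooling lost [OR]: Emergency loop fails=not, Recirculation branch lost=not, Heat-sink path 2 inoperative=not → no input occurs → does not occur.

No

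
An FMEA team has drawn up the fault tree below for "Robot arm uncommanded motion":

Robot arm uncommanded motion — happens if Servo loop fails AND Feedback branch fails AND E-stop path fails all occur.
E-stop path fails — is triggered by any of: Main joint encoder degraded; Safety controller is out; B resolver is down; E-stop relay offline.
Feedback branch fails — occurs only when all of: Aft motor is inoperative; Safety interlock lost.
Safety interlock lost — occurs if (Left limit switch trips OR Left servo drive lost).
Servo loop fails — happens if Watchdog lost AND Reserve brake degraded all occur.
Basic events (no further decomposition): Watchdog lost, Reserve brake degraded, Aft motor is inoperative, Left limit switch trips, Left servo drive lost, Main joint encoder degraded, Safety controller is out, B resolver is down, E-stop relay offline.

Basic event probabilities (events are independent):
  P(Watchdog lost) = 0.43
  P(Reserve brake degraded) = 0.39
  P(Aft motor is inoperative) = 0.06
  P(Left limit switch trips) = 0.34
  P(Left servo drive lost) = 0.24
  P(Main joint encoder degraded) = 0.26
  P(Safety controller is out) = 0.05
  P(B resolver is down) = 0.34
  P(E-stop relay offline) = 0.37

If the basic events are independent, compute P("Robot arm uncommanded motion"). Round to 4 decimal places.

P(Servo loop fails) [AND] = 0.43 × 0.39 = 0.167700
P(Safety interlock lost) [OR] = 1 − (1−0.34) × (1−0.24) = 0.498400
P(Feedback branch fails) [AND] = 0.06 × 0.498400 = 0.029904
P(E-stop path fails) [OR] = 1 − (1−0.26) × (1−0.05) × (1−0.34) × (1−0.37) = 0.707693
P(Robot arm uncommanded motion) [AND] = 0.167700 × 0.029904 × 0.707693 = 0.003549
Rounded to 4 decimal places: P(Robot arm uncommanded motion) ≈ 0.0035.

0.0035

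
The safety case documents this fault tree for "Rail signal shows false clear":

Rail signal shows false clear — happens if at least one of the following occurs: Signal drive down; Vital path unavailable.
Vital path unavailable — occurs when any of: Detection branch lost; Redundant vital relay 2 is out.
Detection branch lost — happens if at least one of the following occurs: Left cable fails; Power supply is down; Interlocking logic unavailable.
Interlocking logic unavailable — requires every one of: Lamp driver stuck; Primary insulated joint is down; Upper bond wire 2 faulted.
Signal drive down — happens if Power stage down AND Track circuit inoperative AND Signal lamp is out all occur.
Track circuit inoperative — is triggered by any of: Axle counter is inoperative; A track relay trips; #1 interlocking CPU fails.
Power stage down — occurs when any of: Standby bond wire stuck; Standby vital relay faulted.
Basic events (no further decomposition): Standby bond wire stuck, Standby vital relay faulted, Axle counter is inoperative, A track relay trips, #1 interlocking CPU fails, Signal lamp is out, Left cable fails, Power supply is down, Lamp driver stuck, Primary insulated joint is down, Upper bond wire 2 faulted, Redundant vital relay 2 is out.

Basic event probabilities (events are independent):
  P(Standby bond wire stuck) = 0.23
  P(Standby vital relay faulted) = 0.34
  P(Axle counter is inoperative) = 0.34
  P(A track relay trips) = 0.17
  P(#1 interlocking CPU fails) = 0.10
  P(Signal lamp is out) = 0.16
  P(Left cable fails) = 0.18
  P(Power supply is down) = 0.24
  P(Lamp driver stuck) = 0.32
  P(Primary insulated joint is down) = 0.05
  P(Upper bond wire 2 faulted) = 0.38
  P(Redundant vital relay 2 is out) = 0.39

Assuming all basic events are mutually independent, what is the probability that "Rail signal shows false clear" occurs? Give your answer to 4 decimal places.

P(Power stage down) [OR] = 1 − (1−0.23) × (1−0.34) = 0.491800
P(Track circuit inoperative) [OR] = 1 − (1−0.34) × (1−0.17) × (1−0.10) = 0.506980
P(Signal drive down) [AND] = 0.491800 × 0.506980 × 0.16 = 0.039893
P(Interlocking logic unavailable) [AND] = 0.32 × 0.05 × 0.38 = 0.006080
P(Detection branch lost) [OR] = 1 − (1−0.18) × (1−0.24) × (1−0.006080) = 0.380589
P(Vital path unavailable) [OR] = 1 − (1−0.380589) × (1−0.39) = 0.622159
P(Rail signal shows false clear) [OR] = 1 − (1−0.039893) × (1−0.622159) = 0.637232
Rounded to 4 decimal places: P(Rail signal shows false clear) ≈ 0.6372.

0.6372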